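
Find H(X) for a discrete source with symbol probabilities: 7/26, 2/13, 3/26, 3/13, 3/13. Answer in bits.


H = -sum(p_i * log2(p_i)). Terms: -(7/26)*log2(7/26) = 0.509677; -(2/13)*log2(2/13) = 0.415452; -(3/26)*log2(3/26) = 0.359478; -(3/13)*log2(3/13) = 0.488187; -(3/13)*log2(3/13) = 0.488187. H = 0.509677 + 0.415452 + 0.359478 + 0.488187 + 0.488187 = 2.261

2.261 bits


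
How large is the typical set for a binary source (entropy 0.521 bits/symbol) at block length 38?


log2|A_typical| = nH = 38 * 0.521 = 19.798, so |A_typical| ~ 2^19.798 = 9.116e+05

9.116e+05


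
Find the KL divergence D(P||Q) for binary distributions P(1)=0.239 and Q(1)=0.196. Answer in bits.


KL = p*log2(p/q) + (1-p)*log2((1-p)/(1-q)) = 0.239*log2(0.239/0.196) + 0.761*log2(0.761/0.804) = 0.008

0.008 bits


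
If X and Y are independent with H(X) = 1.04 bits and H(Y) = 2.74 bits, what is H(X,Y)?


For independent variables, H(X,Y) = H(X) + H(Y) = 1.04 + 2.74 = 3.78

3.78 bits


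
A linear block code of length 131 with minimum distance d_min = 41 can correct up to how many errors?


Correction capability = floor((d-1)/2) = floor((41-1)/2) = 20

20 errors


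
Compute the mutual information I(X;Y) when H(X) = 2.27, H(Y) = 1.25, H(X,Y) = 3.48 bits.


I(X;Y) = H(X) + H(Y) - H(X,Y) = 2.27 + 1.25 - 3.48 = 0.04

0.04 bits


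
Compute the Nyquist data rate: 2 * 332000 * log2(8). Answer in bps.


Rate = 2 * B * log2(M) = 2 * 332000 * 3.0 = 1992000.0

1992000.0 bps


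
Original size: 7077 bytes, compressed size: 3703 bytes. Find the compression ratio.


Ratio = original / compressed = 7077 / 3703 = 1.9112

1.9112


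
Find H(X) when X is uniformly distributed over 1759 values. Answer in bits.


H = log2(n) = log2(1759) = 10.7805

10.7805 bits


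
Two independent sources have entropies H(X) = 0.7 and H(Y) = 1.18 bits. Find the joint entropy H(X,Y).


For independent variables, H(X,Y) = H(X) + H(Y) = 0.7 + 1.18 = 1.88

1.88 bits


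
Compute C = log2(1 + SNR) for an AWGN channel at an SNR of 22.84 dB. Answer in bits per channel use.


SNR_linear = 10^(22.84/10) = 192.3092; C = log2(1 + SNR_linear) = log2(1 + 192.3092) = 7.5948

7.5948 bits/channel use


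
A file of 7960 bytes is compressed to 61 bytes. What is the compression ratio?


Ratio = original / compressed = 7960 / 61 = 130.4918

130.4918


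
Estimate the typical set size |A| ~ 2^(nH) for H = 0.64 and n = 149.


log2|A_typical| = nH = 149 * 0.64 = 95.36, so |A_typical| ~ 2^95.36 = 5.084e+28

5.084e+28


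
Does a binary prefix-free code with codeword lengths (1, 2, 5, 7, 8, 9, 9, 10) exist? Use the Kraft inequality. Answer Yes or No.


Kraft sum = sum(2^(-l_i)) = 0.7979, need <= 1. Result: satisfied (a binary prefix-free code with these lengths exists)

Yes


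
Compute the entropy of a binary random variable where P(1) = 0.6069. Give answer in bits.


H = -p*log2(p) - (1-p)*log2(1-p). -0.6069*log2(0.6069) = 0.437253; -0.3931*log2(0.3931) = 0.529518. H = 0.437253 + 0.529518 = 0.9668

0.9668 bits


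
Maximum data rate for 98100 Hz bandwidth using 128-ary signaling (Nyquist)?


Rate = 2 * B * log2(M) = 2 * 98100 * 7.0 = 1373400.0

1373400.0 bps


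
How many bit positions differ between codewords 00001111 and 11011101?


Count differing positions: ^ ^ . ^ . . ^ . = 4 differences

4


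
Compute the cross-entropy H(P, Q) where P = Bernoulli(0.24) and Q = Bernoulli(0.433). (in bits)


H(P,Q) = -p*log2(q) - (1-p)*log2(1-q). -0.24*log2(0.433) = 0.289815; -0.76*log2(0.567) = 0.622120. H(P,Q) = 0.289815 + 0.622120 = 0.9119

0.9119 bits


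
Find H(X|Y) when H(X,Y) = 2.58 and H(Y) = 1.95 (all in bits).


H(X|Y) = H(X,Y) - H(Y) = 2.58 - 1.95 = 0.63

0.63 bits


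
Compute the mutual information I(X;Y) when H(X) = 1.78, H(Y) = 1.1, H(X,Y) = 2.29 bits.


I(X;Y) = H(X) + H(Y) - H(X,Y) = 1.78 + 1.1 - 2.29 = 0.59

0.59 bits


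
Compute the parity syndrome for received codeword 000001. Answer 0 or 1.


Syndrome = XOR of all bits = 0 XOR 0 XOR 0 XOR 0 XOR 0 XOR 1 = 1

1


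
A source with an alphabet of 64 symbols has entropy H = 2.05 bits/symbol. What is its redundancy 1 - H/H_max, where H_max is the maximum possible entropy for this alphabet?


H_max = log2(K) = log2(64) = 6.0 bits/symbol. Redundancy = 1 - H/H_max = 1 - 2.05/6.0 = 1 - 0.3417 = 0.6583

0.6583


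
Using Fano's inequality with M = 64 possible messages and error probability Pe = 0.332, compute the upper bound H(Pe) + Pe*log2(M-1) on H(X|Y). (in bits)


H(Pe) = -Pe*log2(Pe) - (1-Pe)*log2(1-Pe) = -0.332*log2(0.332) - 0.668*log2(0.668) = 0.528127 + 0.388829 = 0.917. Pe*log2(M-1) = 0.332*log2(63) = 1.984457. Bound = H(Pe) + Pe*log2(M-1) = 0.528127 + 0.388829 + 1.984457 = 2.9014

2.9014 bits


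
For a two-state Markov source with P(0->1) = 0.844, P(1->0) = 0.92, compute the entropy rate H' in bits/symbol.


Stationary distribution: pi_0 = p10/(p01+p10) = 0.5215, pi_1 = 0.4785. Entropy rate H' = pi_0*H(p01) + pi_1*H(p10) = 0.5215*0.6247 + 0.4785*0.4022 = 0.5182

0.5182 bits/symbol


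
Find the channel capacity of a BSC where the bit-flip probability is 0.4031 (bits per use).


H(p) = -p*log2(p) - (1-p)*log2(1-p) = -0.4031*log2(0.4031) - 0.5969*log2(0.5969) = 0.528380 + 0.444356 = 0.9727. C = 1 - H(p) = 1 - 0.9727 = 0.0273

0.0273 bits


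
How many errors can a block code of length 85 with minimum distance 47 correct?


Correction capability = floor((d-1)/2) = floor((47-1)/2) = 23

23 errors


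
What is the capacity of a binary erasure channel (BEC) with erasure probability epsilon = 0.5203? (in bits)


C = 1 - epsilon = 1 - 0.5203 = 0.4797

0.4797 bits


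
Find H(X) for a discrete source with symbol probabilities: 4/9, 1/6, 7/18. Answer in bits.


H = -sum(p_i * log2(p_i)). Terms: -(4/9)*log2(4/9) = 0.519967; -(1/6)*log2(1/6) = 0.430827; -(7/18)*log2(7/18) = 0.529888. H = 0.519967 + 0.430827 + 0.529888 = 1.4807

1.4807 bits


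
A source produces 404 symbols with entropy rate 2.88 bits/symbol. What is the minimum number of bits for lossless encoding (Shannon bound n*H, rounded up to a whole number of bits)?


Minimum bits >= n * H = 404 * 2.88 = 1163.52, rounded up to a whole number of bits = 1164

1164 bits


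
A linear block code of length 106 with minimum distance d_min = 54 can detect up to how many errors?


Detection capability = d_min - 1 = 54 - 1 = 53

53 errors


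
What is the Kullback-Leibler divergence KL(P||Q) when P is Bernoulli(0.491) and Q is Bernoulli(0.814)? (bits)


KL = p*log2(p/q) + (1-p)*log2((1-p)/(1-q)) = 0.491*log2(0.491/0.814) + 0.509*log2(0.509/0.186) = 0.3812

0.3812 bits


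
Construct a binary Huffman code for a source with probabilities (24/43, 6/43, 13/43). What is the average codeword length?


Huffman construction (repeatedly merge the two least-probable nodes; each merge adds 1 bit to every symbol beneath it): 6/43 + 13/43 = 19/43; 19/43 + 24/43 = 1. Resulting codeword lengths (in the order the probabilities were given): (1, 2, 2). L_avg = sum(p_i * l_i) = 24/43*1 + 6/43*2 + 13/43*2 = 62/43 = 1.4419

1.4419 bits


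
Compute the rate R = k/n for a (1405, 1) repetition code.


Rate = k/n = 1/1405

1/1405


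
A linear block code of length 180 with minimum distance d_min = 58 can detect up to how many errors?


Detection capability = d_min - 1 = 58 - 1 = 57

57 errors


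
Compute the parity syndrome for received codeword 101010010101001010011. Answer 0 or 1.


Syndrome = XOR of all bits = 1 XOR 0 XOR 1 XOR 0 XOR 1 XOR 0 XOR 0 XOR 1 XOR 0 XOR 1 XOR 0 XOR 1 XOR 0 XOR 0 XOR 1 XOR 0 XOR 1 XOR 0 XOR 0 XOR 1 XOR 1 = 0

0


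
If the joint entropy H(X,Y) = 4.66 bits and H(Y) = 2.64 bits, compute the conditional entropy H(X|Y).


H(X|Y) = H(X,Y) - H(Y) = 4.66 - 2.64 = 2.02

2.02 bits


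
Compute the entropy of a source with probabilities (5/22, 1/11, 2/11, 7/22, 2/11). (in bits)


H = -sum(p_i * log2(p_i)). Terms: -(5/22)*log2(5/22) = 0.485796; -(1/11)*log2(1/11) = 0.314494; -(2/11)*log2(2/11) = 0.447169; -(7/22)*log2(7/22) = 0.525661; -(2/11)*log2(2/11) = 0.447169. H = 0.485796 + 0.314494 + 0.447169 + 0.525661 + 0.447169 = 2.2203

2.2203 bits


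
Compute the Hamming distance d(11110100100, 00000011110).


Count differing positions: ^ ^ ^ ^ . ^ ^ ^ . ^ . = 8 differences

8


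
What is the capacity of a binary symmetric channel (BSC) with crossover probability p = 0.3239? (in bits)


H(p) = -p*log2(p) - (1-p)*log2(1-p) = -0.3239*log2(0.3239) - 0.6761*log2(0.6761) = 0.526784 + 0.381788 = 0.9086. C = 1 - H(p) = 1 - 0.9086 = 0.0914

0.0914 bits


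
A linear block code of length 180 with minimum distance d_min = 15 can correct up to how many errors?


Correction capability = floor((d-1)/2) = floor((15-1)/2) = 7

7 errors


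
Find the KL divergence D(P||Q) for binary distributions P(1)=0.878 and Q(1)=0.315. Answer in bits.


KL = p*log2(p/q) + (1-p)*log2((1-p)/(1-q)) = 0.878*log2(0.878/0.315) + 0.122*log2(0.122/0.685) = 0.9948

0.9948 bits


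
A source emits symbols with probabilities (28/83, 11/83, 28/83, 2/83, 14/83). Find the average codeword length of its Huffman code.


Huffman construction (repeatedly merge the two least-probable nodes; each merge adds 1 bit to every symbol beneath it): 2/83 + 11/83 = 13/83; 13/83 + 14/83 = 27/83; 27/83 + 28/83 = 55/83; 28/83 + 55/83 = 1. Resulting codeword lengths (in the order the probabilities were given): (2, 4, 1, 4, 3). L_avg = sum(p_i * l_i) = 28/83*2 + 11/83*4 + 28/83*1 + 2/83*4 + 14/83*3 = 178/83 = 2.1446

2.1446 bits


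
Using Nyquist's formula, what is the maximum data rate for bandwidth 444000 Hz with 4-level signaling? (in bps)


Rate = 2 * B * log2(M) = 2 * 444000 * 2.0 = 1776000.0

1776000.0 bps


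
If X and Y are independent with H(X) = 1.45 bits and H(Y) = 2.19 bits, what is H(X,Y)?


For independent variables, H(X,Y) = H(X) + H(Y) = 1.45 + 2.19 = 3.64

3.64 bits


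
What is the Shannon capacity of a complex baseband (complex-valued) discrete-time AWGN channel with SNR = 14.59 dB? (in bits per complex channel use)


SNR_linear = 10^(14.59/10) = 28.774; C = log2(1 + SNR_linear) = log2(1 + 28.774) = 4.896

4.896 bits/channel use


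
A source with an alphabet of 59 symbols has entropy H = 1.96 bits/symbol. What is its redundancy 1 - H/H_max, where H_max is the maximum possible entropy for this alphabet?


H_max = log2(K) = log2(59) = 5.8826 bits/symbol. Redundancy = 1 - H/H_max = 1 - 1.96/5.8826 = 1 - 0.3332 = 0.6668

0.6668


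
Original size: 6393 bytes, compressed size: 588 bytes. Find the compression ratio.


Ratio = original / compressed = 6393 / 588 = 10.8724

10.8724


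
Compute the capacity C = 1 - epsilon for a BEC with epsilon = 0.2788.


C = 1 - epsilon = 1 - 0.2788 = 0.7212

0.7212 bits


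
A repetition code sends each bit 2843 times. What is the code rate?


Rate = k/n = 1/2843

1/2843


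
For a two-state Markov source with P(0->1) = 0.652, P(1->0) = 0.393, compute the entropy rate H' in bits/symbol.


Stationary distribution: pi_0 = p10/(p01+p10) = 0.3761, pi_1 = 0.6239. Entropy rate H' = pi_0*H(p01) + pi_1*H(p10) = 0.3761*0.9323 + 0.6239*0.9667 = 0.9538

0.9538 bits/symbol


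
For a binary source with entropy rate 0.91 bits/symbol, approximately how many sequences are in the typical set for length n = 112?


log2|A_typical| = nH = 112 * 0.91 = 101.92, so |A_typical| ~ 2^101.92 = 4.797e+30

4.797e+30


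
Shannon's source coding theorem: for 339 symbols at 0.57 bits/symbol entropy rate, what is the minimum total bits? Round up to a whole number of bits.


Minimum bits >= n * H = 339 * 0.57 = 193.23, rounded up to a whole number of bits = 194

194 bits


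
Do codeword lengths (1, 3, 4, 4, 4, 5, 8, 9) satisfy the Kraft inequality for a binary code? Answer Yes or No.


Kraft sum = sum(2^(-l_i)) = 0.8496, need <= 1. Result: satisfied (a binary prefix-free code with these lengths exists)

Yes


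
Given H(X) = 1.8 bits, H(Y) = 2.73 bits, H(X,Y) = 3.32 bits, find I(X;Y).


I(X;Y) = H(X) + H(Y) - H(X,Y) = 1.8 + 2.73 - 3.32 = 1.21

1.21 bits


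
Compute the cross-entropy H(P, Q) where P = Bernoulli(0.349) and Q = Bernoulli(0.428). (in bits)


H(P,Q) = -p*log2(q) - (1-p)*log2(1-q). -0.349*log2(0.428) = 0.427287; -0.651*log2(0.572) = 0.524649. H(P,Q) = 0.427287 + 0.524649 = 0.9519

0.9519 bits


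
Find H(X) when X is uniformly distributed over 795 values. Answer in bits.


H = log2(n) = log2(795) = 9.6348

9.6348 bits


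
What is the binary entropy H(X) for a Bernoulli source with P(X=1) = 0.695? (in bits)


H = -p*log2(p) - (1-p)*log2(1-p). -0.695*log2(0.695) = 0.364816; -0.305*log2(0.305) = 0.522501. H = 0.364816 + 0.522501 = 0.8873

0.8873 bits


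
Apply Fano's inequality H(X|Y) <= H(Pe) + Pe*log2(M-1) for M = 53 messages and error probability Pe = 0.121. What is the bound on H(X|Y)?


H(Pe) = -Pe*log2(Pe) - (1-Pe)*log2(1-Pe) = -0.121*log2(0.121) - 0.879*log2(0.879) = 0.368677 + 0.163551 = 0.5322. Pe*log2(M-1) = 0.121*log2(52) = 0.689753. Bound = H(Pe) + Pe*log2(M-1) = 0.368677 + 0.163551 + 0.689753 = 1.222

1.222 bits


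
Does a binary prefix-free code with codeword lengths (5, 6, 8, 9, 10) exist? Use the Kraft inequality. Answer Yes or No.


Kraft sum = sum(2^(-l_i)) = 0.0537, need <= 1. Result: satisfied (a binary prefix-free code with these lengths exists)

Yes


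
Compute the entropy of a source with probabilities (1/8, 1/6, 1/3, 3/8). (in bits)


H = -sum(p_i * log2(p_i)). Terms: -(1/8)*log2(1/8) = 0.375000; -(1/6)*log2(1/6) = 0.430827; -(1/3)*log2(1/3) = 0.528321; -(3/8)*log2(3/8) = 0.530639. H = 0.375000 + 0.430827 + 0.528321 + 0.530639 = 1.8648

1.8648 bits


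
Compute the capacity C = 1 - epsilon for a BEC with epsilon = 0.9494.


C = 1 - epsilon = 1 - 0.9494 = 0.0506

0.0506 bits


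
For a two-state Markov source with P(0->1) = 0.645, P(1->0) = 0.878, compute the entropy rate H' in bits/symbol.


Stationary distribution: pi_0 = p10/(p01+p10) = 0.5765, pi_1 = 0.4235. Entropy rate H' = pi_0*H(p01) + pi_1*H(p10) = 0.5765*0.9385 + 0.4235*0.5351 = 0.7676

0.7676 bits/symbol


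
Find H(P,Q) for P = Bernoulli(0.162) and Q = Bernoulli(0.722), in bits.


H(P,Q) = -p*log2(q) - (1-p)*log2(1-q). -0.162*log2(0.722) = 0.076129; -0.838*log2(0.278) = 1.547655. H(P,Q) = 0.076129 + 1.547655 = 1.6238

1.6238 bits


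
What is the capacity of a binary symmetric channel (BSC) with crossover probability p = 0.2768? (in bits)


H(p) = -p*log2(p) - (1-p)*log2(1-p) = -0.2768*log2(0.2768) - 0.7232*log2(0.7232) = 0.512934 + 0.338120 = 0.8511. C = 1 - H(p) = 1 - 0.8511 = 0.1489

0.1489 bits


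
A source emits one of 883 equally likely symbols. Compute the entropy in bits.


H = log2(n) = log2(883) = 9.7863

9.7863 bits


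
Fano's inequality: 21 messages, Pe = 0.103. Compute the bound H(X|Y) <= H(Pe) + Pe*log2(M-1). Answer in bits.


H(Pe) = -Pe*log2(Pe) - (1-Pe)*log2(1-Pe) = -0.103*log2(0.103) - 0.897*log2(0.897) = 0.337766 + 0.140668 = 0.4784. Pe*log2(M-1) = 0.103*log2(20) = 0.445159. Bound = H(Pe) + Pe*log2(M-1) = 0.337766 + 0.140668 + 0.445159 = 0.9236

0.9236 bits


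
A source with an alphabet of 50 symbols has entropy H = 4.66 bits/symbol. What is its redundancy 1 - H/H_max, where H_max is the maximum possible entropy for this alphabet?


H_max = log2(K) = log2(50) = 5.6439 bits/symbol. Redundancy = 1 - H/H_max = 1 - 4.66/5.6439 = 1 - 0.8257 = 0.1743

0.1743


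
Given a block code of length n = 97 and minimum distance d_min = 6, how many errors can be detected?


Detection capability = d_min - 1 = 6 - 1 = 5

5 errors


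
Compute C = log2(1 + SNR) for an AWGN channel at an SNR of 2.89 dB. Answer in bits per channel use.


SNR_linear = 10^(2.89/10) = 1.9454; C = log2(1 + SNR_linear) = log2(1 + 1.9454) = 1.5584

1.5584 bits/channel use


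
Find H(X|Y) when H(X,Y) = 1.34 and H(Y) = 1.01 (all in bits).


H(X|Y) = H(X,Y) - H(Y) = 1.34 - 1.01 = 0.33

0.33 bits


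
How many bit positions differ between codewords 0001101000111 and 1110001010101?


Count differing positions: ^ ^ ^ ^ ^ . . . ^ . . ^ . = 7 differences

7


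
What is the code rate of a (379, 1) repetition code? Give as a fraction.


Rate = k/n = 1/379

1/379


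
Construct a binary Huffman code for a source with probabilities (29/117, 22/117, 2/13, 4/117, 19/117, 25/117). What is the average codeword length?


Huffman construction (repeatedly merge the two least-probable nodes; each merge adds 1 bit to every symbol beneath it): 4/117 + 2/13 = 22/117; 19/117 + 22/117 = 41/117; 22/117 + 25/117 = 47/117; 29/117 + 41/117 = 70/117; 47/117 + 70/117 = 1. Resulting codeword lengths (in the order the probabilities were given): (2, 3, 3, 3, 3, 2). L_avg = sum(p_i * l_i) = 29/117*2 + 22/117*3 + 2/13*3 + 4/117*3 + 19/117*3 + 25/117*2 = 33/13 = 2.5385

2.5385 bits


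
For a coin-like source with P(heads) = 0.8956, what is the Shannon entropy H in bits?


H = -p*log2(p) - (1-p)*log2(1-p). -0.8956*log2(0.8956) = 0.142466; -0.1044*log2(0.1044) = 0.340324. H = 0.142466 + 0.340324 = 0.4828

0.4828 bits


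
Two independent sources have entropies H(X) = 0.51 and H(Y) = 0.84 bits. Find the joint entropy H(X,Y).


For independent variables, H(X,Y) = H(X) + H(Y) = 0.51 + 0.84 = 1.35

1.35 bits


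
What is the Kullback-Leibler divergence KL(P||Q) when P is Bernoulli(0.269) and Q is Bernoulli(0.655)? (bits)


KL = p*log2(p/q) + (1-p)*log2((1-p)/(1-q)) = 0.269*log2(0.269/0.655) + 0.731*log2(0.731/0.345) = 0.4465

0.4465 bits


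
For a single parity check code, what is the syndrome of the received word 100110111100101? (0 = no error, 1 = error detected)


Syndrome = XOR of all bits = 1 XOR 0 XOR 0 XOR 1 XOR 1 XOR 0 XOR 1 XOR 1 XOR 1 XOR 1 XOR 0 XOR 0 XOR 1 XOR 0 XOR 1 = 1

1


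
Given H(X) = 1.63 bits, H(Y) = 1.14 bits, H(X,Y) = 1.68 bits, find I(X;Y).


I(X;Y) = H(X) + H(Y) - H(X,Y) = 1.63 + 1.14 - 1.68 = 1.09

1.09 bits


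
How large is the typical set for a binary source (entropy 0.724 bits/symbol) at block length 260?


log2|A_typical| = nH = 260 * 0.724 = 188.24, so |A_typical| ~ 2^188.24 = 4.633e+56

4.633e+56


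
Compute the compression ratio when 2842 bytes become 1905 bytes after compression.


Ratio = original / compressed = 2842 / 1905 = 1.4919

1.4919


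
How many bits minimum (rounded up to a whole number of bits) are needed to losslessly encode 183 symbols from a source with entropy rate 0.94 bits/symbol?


Minimum bits >= n * H = 183 * 0.94 = 172.02, rounded up to a whole number of bits = 173

173 bits


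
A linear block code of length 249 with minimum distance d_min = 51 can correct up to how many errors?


Correction capability = floor((d-1)/2) = floor((51-1)/2) = 25

25 errors


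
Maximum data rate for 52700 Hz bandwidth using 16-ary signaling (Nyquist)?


Rate = 2 * B * log2(M) = 2 * 52700 * 4.0 = 421600.0

421600.0 bps


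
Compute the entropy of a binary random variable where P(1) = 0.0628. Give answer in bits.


H = -p*log2(p) - (1-p)*log2(1-p). -0.0628*log2(0.0628) = 0.250766; -0.9372*log2(0.9372) = 0.087695. H = 0.250766 + 0.087695 = 0.3385

0.3385 bits


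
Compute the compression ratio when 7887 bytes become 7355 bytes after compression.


Ratio = original / compressed = 7887 / 7355 = 1.0723

1.0723


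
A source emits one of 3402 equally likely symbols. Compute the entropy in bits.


H = log2(n) = log2(3402) = 11.7322

11.7322 bits


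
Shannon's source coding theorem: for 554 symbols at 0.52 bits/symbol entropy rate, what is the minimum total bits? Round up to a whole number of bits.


Minimum bits >= n * H = 554 * 0.52 = 288.08, rounded up to a whole number of bits = 289

289 bits


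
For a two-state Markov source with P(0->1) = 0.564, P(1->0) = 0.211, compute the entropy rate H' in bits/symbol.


Stationary distribution: pi_0 = p10/(p01+p10) = 0.2723, pi_1 = 0.7277. Entropy rate H' = pi_0*H(p01) + pi_1*H(p10) = 0.2723*0.9881 + 0.7277*0.7434 = 0.81

0.81 bits/symbol


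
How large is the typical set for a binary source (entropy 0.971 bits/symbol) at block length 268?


log2|A_typical| = nH = 268 * 0.971 = 260.228, so |A_typical| ~ 2^260.228 = 2.170e+78

2.170e+78


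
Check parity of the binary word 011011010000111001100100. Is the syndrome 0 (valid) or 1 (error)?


Syndrome = XOR of all bits = 0 XOR 1 XOR 1 XOR 0 XOR 1 XOR 1 XOR 0 XOR 1 XOR 0 XOR 0 XOR 0 XOR 0 XOR 1 XOR 1 XOR 1 XOR 0 XOR 0 XOR 1 XOR 1 XOR 0 XOR 0 XOR 1 XOR 0 XOR 0 = 1

1


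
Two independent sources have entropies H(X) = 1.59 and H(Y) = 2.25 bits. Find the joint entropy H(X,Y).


For independent variables, H(X,Y) = H(X) + H(Y) = 1.59 + 2.25 = 3.84

3.84 bits


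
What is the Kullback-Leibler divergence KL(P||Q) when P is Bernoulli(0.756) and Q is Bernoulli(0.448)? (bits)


KL = p*log2(p/q) + (1-p)*log2((1-p)/(1-q)) = 0.756*log2(0.756/0.448) + 0.244*log2(0.244/0.552) = 0.2833

0.2833 bits


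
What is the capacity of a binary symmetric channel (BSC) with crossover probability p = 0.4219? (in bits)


H(p) = -p*log2(p) - (1-p)*log2(1-p) = -0.4219*log2(0.4219) - 0.5781*log2(0.5781) = 0.525277 + 0.457051 = 0.9823. C = 1 - H(p) = 1 - 0.9823 = 0.0177

0.0177 bits


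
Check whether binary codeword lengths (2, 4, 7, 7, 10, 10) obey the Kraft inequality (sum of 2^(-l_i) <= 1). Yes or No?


Kraft sum = sum(2^(-l_i)) = 0.3301, need <= 1. Result: satisfied (a binary prefix-free code with these lengths exists)

Yes


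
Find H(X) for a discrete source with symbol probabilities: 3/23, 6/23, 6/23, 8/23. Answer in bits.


H = -sum(p_i * log2(p_i)). Terms: -(3/23)*log2(3/23) = 0.383296; -(6/23)*log2(6/23) = 0.505722; -(6/23)*log2(6/23) = 0.505722; -(8/23)*log2(8/23) = 0.529935. H = 0.383296 + 0.505722 + 0.505722 + 0.529935 = 1.9247

1.9247 bits


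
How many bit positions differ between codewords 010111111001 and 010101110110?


Count differing positions: . . . . ^ . . . ^ ^ ^ ^ = 5 differences

5


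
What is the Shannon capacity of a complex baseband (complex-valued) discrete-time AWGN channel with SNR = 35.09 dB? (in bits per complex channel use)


SNR_linear = 10^(35.09/10) = 3228.4941; C = log2(1 + SNR_linear) = log2(1 + 3228.4941) = 11.6571

11.6571 bits/channel use


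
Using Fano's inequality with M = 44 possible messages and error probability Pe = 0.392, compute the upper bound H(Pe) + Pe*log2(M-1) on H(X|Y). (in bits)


H(Pe) = -Pe*log2(Pe) - (1-Pe)*log2(1-Pe) = -0.392*log2(0.392) - 0.608*log2(0.608) = 0.529621 + 0.436457 = 0.9661. Pe*log2(M-1) = 0.392*log2(43) = 2.127096. Bound = H(Pe) + Pe*log2(M-1) = 0.529621 + 0.436457 + 2.127096 = 3.0932

3.0932 bits


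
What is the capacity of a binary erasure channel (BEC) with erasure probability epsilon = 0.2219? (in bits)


C = 1 - epsilon = 1 - 0.2219 = 0.7781

0.7781 bits


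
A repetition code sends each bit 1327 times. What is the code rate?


Rate = k/n = 1/1327

1/1327


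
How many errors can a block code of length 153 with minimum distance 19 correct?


Correction capability = floor((d-1)/2) = floor((19-1)/2) = 9

9 errors


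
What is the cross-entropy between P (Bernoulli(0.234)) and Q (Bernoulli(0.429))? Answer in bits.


H(P,Q) = -p*log2(q) - (1-p)*log2(1-q). -0.234*log2(0.429) = 0.285702; -0.766*log2(0.571) = 0.619263. H(P,Q) = 0.285702 + 0.619263 = 0.905

0.905 bits


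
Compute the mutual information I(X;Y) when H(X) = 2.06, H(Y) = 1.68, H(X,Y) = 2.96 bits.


I(X;Y) = H(X) + H(Y) - H(X,Y) = 2.06 + 1.68 - 2.96 = 0.78

0.78 bits


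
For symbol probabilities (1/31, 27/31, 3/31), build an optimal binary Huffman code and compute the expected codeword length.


Huffman construction (repeatedly merge the two least-probable nodes; each merge adds 1 bit to every symbol beneath it): 1/31 + 3/31 = 4/31; 4/31 + 27/31 = 1. Resulting codeword lengths (in the order the probabilities were given): (2, 1, 2). L_avg = sum(p_i * l_i) = 1/31*2 + 27/31*1 + 3/31*2 = 35/31 = 1.129

1.129 bits


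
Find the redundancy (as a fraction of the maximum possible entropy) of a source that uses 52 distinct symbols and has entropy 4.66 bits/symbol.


H_max = log2(K) = log2(52) = 5.7004 bits/symbol. Redundancy = 1 - H/H_max = 1 - 4.66/5.7004 = 1 - 0.8175 = 0.1825

0.1825


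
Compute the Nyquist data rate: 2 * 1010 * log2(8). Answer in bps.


Rate = 2 * B * log2(M) = 2 * 1010 * 3.0 = 6060.0

6060.0 bps


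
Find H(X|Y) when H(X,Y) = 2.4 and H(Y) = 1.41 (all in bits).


H(X|Y) = H(X,Y) - H(Y) = 2.4 - 1.41 = 0.99

0.99 bits


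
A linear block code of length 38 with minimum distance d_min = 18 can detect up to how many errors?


Detection capability = d_min - 1 = 18 - 1 = 17

17 errors


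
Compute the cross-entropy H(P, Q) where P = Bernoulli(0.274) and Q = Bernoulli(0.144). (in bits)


H(P,Q) = -p*log2(q) - (1-p)*log2(1-q). -0.274*log2(0.144) = 0.766065; -0.726*log2(0.856) = 0.162854. H(P,Q) = 0.766065 + 0.162854 = 0.9289

0.9289 bits


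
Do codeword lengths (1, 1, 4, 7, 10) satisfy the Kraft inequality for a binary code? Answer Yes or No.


Kraft sum = sum(2^(-l_i)) = 1.0713, need <= 1. Result: violated (a binary prefix-free code with these lengths cannot exist)

No


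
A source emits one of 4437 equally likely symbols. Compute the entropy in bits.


H = log2(n) = log2(4437) = 12.1154

12.1154 bits


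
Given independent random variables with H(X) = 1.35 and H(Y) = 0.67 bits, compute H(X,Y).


For independent variables, H(X,Y) = H(X) + H(Y) = 1.35 + 0.67 = 2.02

2.02 bits


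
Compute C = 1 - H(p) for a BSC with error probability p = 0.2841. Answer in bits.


H(p) = -p*log2(p) - (1-p)*log2(1-p) = -0.2841*log2(0.2841) - 0.7159*log2(0.7159) = 0.515792 + 0.345186 = 0.861. C = 1 - H(p) = 1 - 0.861 = 0.139

0.139 bits


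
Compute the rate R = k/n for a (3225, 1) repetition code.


Rate = k/n = 1/3225

1/3225


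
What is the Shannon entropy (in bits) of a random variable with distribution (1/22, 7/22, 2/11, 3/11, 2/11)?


H = -sum(p_i * log2(p_i)). Terms: -(1/22)*log2(1/22) = 0.202701; -(7/22)*log2(7/22) = 0.525661; -(2/11)*log2(2/11) = 0.447169; -(3/11)*log2(3/11) = 0.511219; -(2/11)*log2(2/11) = 0.447169. H = 0.202701 + 0.525661 + 0.447169 + 0.511219 + 0.447169 = 2.1339

2.1339 bits


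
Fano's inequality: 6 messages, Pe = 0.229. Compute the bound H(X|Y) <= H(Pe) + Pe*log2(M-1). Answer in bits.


H(Pe) = -Pe*log2(Pe) - (1-Pe)*log2(1-Pe) = -0.229*log2(0.229) - 0.771*log2(0.771) = 0.486987 + 0.289277 = 0.7763. Pe*log2(M-1) = 0.229*log2(5) = 0.531722. Bound = H(Pe) + Pe*log2(M-1) = 0.486987 + 0.289277 + 0.531722 = 1.308

1.308 bits


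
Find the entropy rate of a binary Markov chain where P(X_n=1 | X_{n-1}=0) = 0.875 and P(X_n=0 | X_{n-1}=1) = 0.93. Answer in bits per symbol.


Stationary distribution: pi_0 = p10/(p01+p10) = 0.5152, pi_1 = 0.4848. Entropy rate H' = pi_0*H(p01) + pi_1*H(p10) = 0.5152*0.5436 + 0.4848*0.3659 = 0.4575

0.4575 bits/symbol


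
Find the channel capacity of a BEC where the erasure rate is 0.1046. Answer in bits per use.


C = 1 - epsilon = 1 - 0.1046 = 0.8954

0.8954 bits


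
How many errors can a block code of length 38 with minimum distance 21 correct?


Correction capability = floor((d-1)/2) = floor((21-1)/2) = 10

10 errors


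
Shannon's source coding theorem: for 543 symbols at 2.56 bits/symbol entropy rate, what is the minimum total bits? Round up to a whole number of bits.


Minimum bits >= n * H = 543 * 2.56 = 1390.08, rounded up to a whole number of bits = 1391

1391 bits


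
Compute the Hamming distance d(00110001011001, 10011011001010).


Count differing positions: ^ . ^ . ^ . ^ . . ^ . . ^ ^ = 7 differences

7


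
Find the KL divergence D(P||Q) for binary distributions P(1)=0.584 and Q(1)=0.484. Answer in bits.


KL = p*log2(p/q) + (1-p)*log2((1-p)/(1-q)) = 0.584*log2(0.584/0.484) + 0.416*log2(0.416/0.516) = 0.029

0.029 bits


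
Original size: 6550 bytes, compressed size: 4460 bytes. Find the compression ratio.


Ratio = original / compressed = 6550 / 4460 = 1.4686

1.4686


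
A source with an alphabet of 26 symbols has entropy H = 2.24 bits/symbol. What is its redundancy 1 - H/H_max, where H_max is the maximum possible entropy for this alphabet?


H_max = log2(K) = log2(26) = 4.7004 bits/symbol. Redundancy = 1 - H/H_max = 1 - 2.24/4.7004 = 1 - 0.4766 = 0.5234

0.5234


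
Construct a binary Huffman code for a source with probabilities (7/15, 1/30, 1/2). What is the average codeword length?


Huffman construction (repeatedly merge the two least-probable nodes; each merge adds 1 bit to every symbol beneath it): 1/30 + 7/15 = 1/2; 1/2 + 1/2 = 1. Resulting codeword lengths (in the order the probabilities were given): (2, 2, 1). L_avg = sum(p_i * l_i) = 7/15*2 + 1/30*2 + 1/2*1 = 3/2 = 1.5

1.5 bits


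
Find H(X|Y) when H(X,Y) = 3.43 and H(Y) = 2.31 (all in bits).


H(X|Y) = H(X,Y) - H(Y) = 3.43 - 2.31 = 1.12

1.12 bits


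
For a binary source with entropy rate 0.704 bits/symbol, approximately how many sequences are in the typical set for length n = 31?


log2|A_typical| = nH = 31 * 0.704 = 21.824, so |A_typical| ~ 2^21.824 = 3.713e+06

3.713e+06


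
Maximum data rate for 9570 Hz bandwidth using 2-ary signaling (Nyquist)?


Rate = 2 * B * log2(M) = 2 * 9570 * 1.0 = 19140.0

19140.0 bps


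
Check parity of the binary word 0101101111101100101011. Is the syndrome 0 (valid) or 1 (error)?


Syndrome = XOR of all bits = 0 XOR 1 XOR 0 XOR 1 XOR 1 XOR 0 XOR 1 XOR 1 XOR 1 XOR 1 XOR 1 XOR 0 XOR 1 XOR 1 XOR 0 XOR 0 XOR 1 XOR 0 XOR 1 XOR 0 XOR 1 XOR 1 = 0

0


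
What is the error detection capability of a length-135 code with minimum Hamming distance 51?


Detection capability = d_min - 1 = 51 - 1 = 50

50 errors


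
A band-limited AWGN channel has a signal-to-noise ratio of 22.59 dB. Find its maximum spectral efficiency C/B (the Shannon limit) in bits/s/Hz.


SNR_linear = 10^(22.59/10) = 181.5516; C/B = log2(1 + SNR_linear) = log2(1 + 181.5516) = 7.5122

7.5122 bits/s/Hz


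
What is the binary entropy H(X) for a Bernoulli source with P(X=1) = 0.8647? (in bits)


H = -p*log2(p) - (1-p)*log2(1-p). -0.8647*log2(0.8647) = 0.181352; -0.1353*log2(0.1353) = 0.390444. H = 0.181352 + 0.390444 = 0.5718

0.5718 bits


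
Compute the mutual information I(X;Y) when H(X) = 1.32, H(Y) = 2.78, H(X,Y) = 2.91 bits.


I(X;Y) = H(X) + H(Y) - H(X,Y) = 1.32 + 2.78 - 2.91 = 1.19

1.19 bits


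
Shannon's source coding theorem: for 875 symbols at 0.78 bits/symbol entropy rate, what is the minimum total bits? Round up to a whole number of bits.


Minimum bits >= n * H = 875 * 0.78 = 682.5, rounded up to a whole number of bits = 683

683 bits


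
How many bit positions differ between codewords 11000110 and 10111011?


Count differing positions: . ^ ^ ^ ^ ^ . ^ = 6 differences

6


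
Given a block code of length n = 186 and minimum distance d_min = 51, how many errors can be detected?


Detection capability = d_min - 1 = 51 - 1 = 50

50 errors


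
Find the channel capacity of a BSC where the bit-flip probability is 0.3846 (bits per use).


H(p) = -p*log2(p) - (1-p)*log2(1-p) = -0.3846*log2(0.3846) - 0.6154*log2(0.6154) = 0.530198 + 0.431028 = 0.9612. C = 1 - H(p) = 1 - 0.9612 = 0.0388

0.0388 bits


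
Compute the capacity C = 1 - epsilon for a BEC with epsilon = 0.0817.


C = 1 - epsilon = 1 - 0.0817 = 0.9183

0.9183 bits


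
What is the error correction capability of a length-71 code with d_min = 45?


Correction capability = floor((d-1)/2) = floor((45-1)/2) = 22

22 errors


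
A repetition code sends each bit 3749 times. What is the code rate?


Rate = k/n = 1/3749

1/3749


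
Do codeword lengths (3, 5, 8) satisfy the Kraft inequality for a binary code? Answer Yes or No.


Kraft sum = sum(2^(-l_i)) = 0.1602, need <= 1. Result: satisfied (a binary prefix-free code with these lengths exists)

Yes


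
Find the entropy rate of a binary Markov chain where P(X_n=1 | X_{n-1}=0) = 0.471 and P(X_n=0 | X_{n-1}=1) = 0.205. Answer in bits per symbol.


Stationary distribution: pi_0 = p10/(p01+p10) = 0.3033, pi_1 = 0.6967. Entropy rate H' = pi_0*H(p01) + pi_1*H(p10) = 0.3033*0.9976 + 0.6967*0.7318 = 0.8124

0.8124 bits/symbol


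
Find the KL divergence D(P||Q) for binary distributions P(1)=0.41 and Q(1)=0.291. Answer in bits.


KL = p*log2(p/q) + (1-p)*log2((1-p)/(1-q)) = 0.41*log2(0.41/0.291) + 0.59*log2(0.59/0.709) = 0.0464

0.0464 bits


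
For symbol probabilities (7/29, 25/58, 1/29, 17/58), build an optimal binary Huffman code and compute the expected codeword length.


Huffman construction (repeatedly merge the two least-probable nodes; each merge adds 1 bit to every symbol beneath it): 1/29 + 7/29 = 8/29; 8/29 + 17/58 = 33/58; 25/58 + 33/58 = 1. Resulting codeword lengths (in the order the probabilities were given): (3, 1, 3, 2). L_avg = sum(p_i * l_i) = 7/29*3 + 25/58*1 + 1/29*3 + 17/58*2 = 107/58 = 1.8448

1.8448 bits


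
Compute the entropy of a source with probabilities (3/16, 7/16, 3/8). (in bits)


H = -sum(p_i * log2(p_i)). Terms: -(3/16)*log2(3/16) = 0.452820; -(7/16)*log2(7/16) = 0.521782; -(3/8)*log2(3/8) = 0.530639. H = 0.452820 + 0.521782 + 0.530639 = 1.5052

1.5052 bits


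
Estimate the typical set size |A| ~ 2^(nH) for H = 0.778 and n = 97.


log2|A_typical| = nH = 97 * 0.778 = 75.466, so |A_typical| ~ 2^75.466 = 5.218e+22

5.218e+22


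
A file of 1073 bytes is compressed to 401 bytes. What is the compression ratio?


Ratio = original / compressed = 1073 / 401 = 2.6758

2.6758


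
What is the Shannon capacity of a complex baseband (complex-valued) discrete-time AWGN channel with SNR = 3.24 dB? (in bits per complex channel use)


SNR_linear = 10^(3.24/10) = 2.1086; C = log2(1 + SNR_linear) = log2(1 + 2.1086) = 1.6363

1.6363 bits/channel use


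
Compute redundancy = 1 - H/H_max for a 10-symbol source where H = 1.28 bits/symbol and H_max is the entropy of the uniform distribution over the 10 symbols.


H_max = log2(K) = log2(10) = 3.3219 bits/symbol. Redundancy = 1 - H/H_max = 1 - 1.28/3.3219 = 1 - 0.3853 = 0.6147

0.6147


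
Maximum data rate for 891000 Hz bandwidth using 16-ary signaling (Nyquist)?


Rate = 2 * B * log2(M) = 2 * 891000 * 4.0 = 7128000.0

7128000.0 bps


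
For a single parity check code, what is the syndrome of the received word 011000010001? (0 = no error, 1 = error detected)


Syndrome = XOR of all bits = 0 XOR 1 XOR 1 XOR 0 XOR 0 XOR 0 XOR 0 XOR 1 XOR 0 XOR 0 XOR 0 XOR 1 = 0

0


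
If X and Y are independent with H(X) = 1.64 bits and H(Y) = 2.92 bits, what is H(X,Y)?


For independent variables, H(X,Y) = H(X) + H(Y) = 1.64 + 2.92 = 4.56

4.56 bits


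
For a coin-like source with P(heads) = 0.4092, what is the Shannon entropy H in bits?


H = -p*log2(p) - (1-p)*log2(1-p). -0.4092*log2(0.4092) = 0.527509; -0.5908*log2(0.5908) = 0.448570. H = 0.527509 + 0.448570 = 0.9761

0.9761 bits


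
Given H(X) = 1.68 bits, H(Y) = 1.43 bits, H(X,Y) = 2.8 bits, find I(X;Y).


I(X;Y) = H(X) + H(Y) - H(X,Y) = 1.68 + 1.43 - 2.8 = 0.31

0.31 bits


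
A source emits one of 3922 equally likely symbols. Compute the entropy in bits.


H = log2(n) = log2(3922) = 11.9374

11.9374 bits


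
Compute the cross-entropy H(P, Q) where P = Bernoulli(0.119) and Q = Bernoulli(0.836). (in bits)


H(P,Q) = -p*log2(q) - (1-p)*log2(1-q). -0.119*log2(0.836) = 0.030753; -0.881*log2(0.164) = 2.297853. H(P,Q) = 0.030753 + 2.297853 = 2.3286

2.3286 bits


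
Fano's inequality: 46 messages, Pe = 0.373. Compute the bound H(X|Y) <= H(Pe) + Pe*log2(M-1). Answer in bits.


H(Pe) = -Pe*log2(Pe) - (1-Pe)*log2(1-Pe) = -0.373*log2(0.373) - 0.627*log2(0.627) = 0.530687 + 0.422261 = 0.9529. Pe*log2(M-1) = 0.373*log2(45) = 2.048461. Bound = H(Pe) + Pe*log2(M-1) = 0.530687 + 0.422261 + 2.048461 = 3.0014

3.0014 bits


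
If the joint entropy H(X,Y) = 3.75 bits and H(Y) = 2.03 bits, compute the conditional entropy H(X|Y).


H(X|Y) = H(X,Y) - H(Y) = 3.75 - 2.03 = 1.72

1.72 bits


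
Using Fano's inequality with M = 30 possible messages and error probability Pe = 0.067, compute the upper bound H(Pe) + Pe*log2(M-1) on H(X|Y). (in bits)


H(Pe) = -Pe*log2(Pe) - (1-Pe)*log2(1-Pe) = -0.067*log2(0.067) - 0.933*log2(0.933) = 0.261280 + 0.093348 = 0.3546. Pe*log2(M-1) = 0.067*log2(29) = 0.325485. Bound = H(Pe) + Pe*log2(M-1) = 0.261280 + 0.093348 + 0.325485 = 0.6801

0.6801 bits


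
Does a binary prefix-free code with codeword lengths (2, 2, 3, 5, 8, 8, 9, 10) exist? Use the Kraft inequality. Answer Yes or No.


Kraft sum = sum(2^(-l_i)) = 0.667, need <= 1. Result: satisfied (a binary prefix-free code with these lengths exists)

Yes


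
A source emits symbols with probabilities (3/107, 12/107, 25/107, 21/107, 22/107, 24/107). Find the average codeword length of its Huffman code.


Huffman construction (repeatedly merge the two least-probable nodes; each merge adds 1 bit to every symbol beneath it): 3/107 + 12/107 = 15/107; 15/107 + 21/107 = 36/107; 22/107 + 24/107 = 46/107; 25/107 + 36/107 = 61/107; 46/107 + 61/107 = 1. Resulting codeword lengths (in the order the probabilities were given): (4, 4, 2, 3, 2, 2). L_avg = sum(p_i * l_i) = 3/107*4 + 12/107*4 + 25/107*2 + 21/107*3 + 22/107*2 + 24/107*2 = 265/107 = 2.4766

2.4766 bits


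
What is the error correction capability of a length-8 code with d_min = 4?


Correction capability = floor((d-1)/2) = floor((4-1)/2) = 1

1 errors


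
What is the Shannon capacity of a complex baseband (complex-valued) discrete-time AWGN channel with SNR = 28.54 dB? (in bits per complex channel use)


SNR_linear = 10^(28.54/10) = 714.4963; C = log2(1 + SNR_linear) = log2(1 + 714.4963) = 9.4828

9.4828 bits/channel use


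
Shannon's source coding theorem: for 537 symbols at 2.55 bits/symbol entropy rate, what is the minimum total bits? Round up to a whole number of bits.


Minimum bits >= n * H = 537 * 2.55 = 1369.35, rounded up to a whole number of bits = 1370

1370 bits


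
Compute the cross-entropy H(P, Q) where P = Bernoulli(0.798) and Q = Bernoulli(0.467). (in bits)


H(P,Q) = -p*log2(q) - (1-p)*log2(1-q). -0.798*log2(0.467) = 0.876607; -0.202*log2(0.533) = 0.183374. H(P,Q) = 0.876607 + 0.183374 = 1.06

1.06 bits


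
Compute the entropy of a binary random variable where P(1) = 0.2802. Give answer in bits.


H = -p*log2(p) - (1-p)*log2(1-p). -0.2802*log2(0.2802) = 0.514299; -0.7198*log2(0.7198) = 0.341424. H = 0.514299 + 0.341424 = 0.8557

0.8557 bits


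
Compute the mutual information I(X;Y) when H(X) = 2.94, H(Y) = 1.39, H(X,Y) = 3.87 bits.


I(X;Y) = H(X) + H(Y) - H(X,Y) = 2.94 + 1.39 - 3.87 = 0.46

0.46 bits


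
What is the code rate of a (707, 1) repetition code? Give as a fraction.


Rate = k/n = 1/707

1/707


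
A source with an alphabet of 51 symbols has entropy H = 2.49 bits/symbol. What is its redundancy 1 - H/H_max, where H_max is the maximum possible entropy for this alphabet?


H_max = log2(K) = log2(51) = 5.6724 bits/symbol. Redundancy = 1 - H/H_max = 1 - 2.49/5.6724 = 1 - 0.439 = 0.561

0.561


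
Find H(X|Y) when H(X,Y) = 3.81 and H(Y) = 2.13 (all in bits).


H(X|Y) = H(X,Y) - H(Y) = 3.81 - 2.13 = 1.68

1.68 bits


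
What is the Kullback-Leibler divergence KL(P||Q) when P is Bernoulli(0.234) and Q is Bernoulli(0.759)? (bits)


KL = p*log2(p/q) + (1-p)*log2((1-p)/(1-q)) = 0.234*log2(0.234/0.759) + 0.766*log2(0.766/0.241) = 0.8807

0.8807 bits


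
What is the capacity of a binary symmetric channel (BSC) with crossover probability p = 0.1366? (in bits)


H(p) = -p*log2(p) - (1-p)*log2(1-p) = -0.1366*log2(0.1366) - 0.8634*log2(0.8634) = 0.392311 + 0.182954 = 0.5753. C = 1 - H(p) = 1 - 0.5753 = 0.4247

0.4247 bits
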